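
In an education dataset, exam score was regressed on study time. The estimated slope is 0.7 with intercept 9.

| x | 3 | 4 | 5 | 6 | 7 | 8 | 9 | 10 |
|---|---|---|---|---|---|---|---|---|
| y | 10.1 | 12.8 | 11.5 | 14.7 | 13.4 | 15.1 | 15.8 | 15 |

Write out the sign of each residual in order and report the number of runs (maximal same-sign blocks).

7 runs

x=3: ŷ = 9 + 0.7·3 = 11.1; r = 10.1 − 11.1 = -1
x=4: ŷ = 9 + 0.7·4 = 11.8; r = 12.8 − 11.8 = 1
x=5: ŷ = 9 + 0.7·5 = 12.5; r = 11.5 − 12.5 = -1
x=6: ŷ = 9 + 0.7·6 = 13.2; r = 14.7 − 13.2 = 1.5
x=7: ŷ = 9 + 0.7·7 = 13.9; r = 13.4 − 13.9 = -0.5
x=8: ŷ = 9 + 0.7·8 = 14.6; r = 15.1 − 14.6 = 0.5
x=9: ŷ = 9 + 0.7·9 = 15.3; r = 15.8 − 15.3 = 0.5
x=10: ŷ = 9 + 0.7·10 = 16; r = 15 − 16 = -1
Signs: − + − + − + + −
Runs: −×1, +×1, −×1, +×1, −×1, +×2, −×1 → 7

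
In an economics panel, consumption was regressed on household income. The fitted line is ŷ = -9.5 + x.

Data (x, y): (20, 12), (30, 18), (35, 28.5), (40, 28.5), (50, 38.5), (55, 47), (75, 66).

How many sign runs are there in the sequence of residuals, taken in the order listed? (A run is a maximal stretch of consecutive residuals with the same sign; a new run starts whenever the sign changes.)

x=20: ŷ = -9.5 + 20 = 10.5; r = 12 − 10.5 = 1.5
x=30: ŷ = -9.5 + 30 = 20.5; r = 18 − 20.5 = -2.5
x=35: ŷ = -9.5 + 35 = 25.5; r = 28.5 − 25.5 = 3
x=40: ŷ = -9.5 + 40 = 30.5; r = 28.5 − 30.5 = -2
x=50: ŷ = -9.5 + 50 = 40.5; r = 38.5 − 40.5 = -2
x=55: ŷ = -9.5 + 55 = 45.5; r = 47 − 45.5 = 1.5
x=75: ŷ = -9.5 + 75 = 65.5; r = 66 − 65.5 = 0.5
Signs: + − + − − + +
Runs: +×1, −×1, +×1, −×2, +×2 → 5

5 runs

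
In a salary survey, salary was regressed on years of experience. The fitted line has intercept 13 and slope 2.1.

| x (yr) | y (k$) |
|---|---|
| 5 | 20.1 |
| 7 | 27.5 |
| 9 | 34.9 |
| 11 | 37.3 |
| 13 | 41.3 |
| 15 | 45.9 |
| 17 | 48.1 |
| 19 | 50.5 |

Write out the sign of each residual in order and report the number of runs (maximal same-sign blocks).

x=5: ŷ = 13 + 2.1·5 = 23.5; r = 20.1 − 23.5 = -3.4
x=7: ŷ = 13 + 2.1·7 = 27.7; r = 27.5 − 27.7 = -0.2
x=9: ŷ = 13 + 2.1·9 = 31.9; r = 34.9 − 31.9 = 3
x=11: ŷ = 13 + 2.1·11 = 36.1; r = 37.3 − 36.1 = 1.2
x=13: ŷ = 13 + 2.1·13 = 40.3; r = 41.3 − 40.3 = 1
x=15: ŷ = 13 + 2.1·15 = 44.5; r = 45.9 − 44.5 = 1.4
x=17: ŷ = 13 + 2.1·17 = 48.7; r = 48.1 − 48.7 = -0.6
x=19: ŷ = 13 + 2.1·19 = 52.9; r = 50.5 − 52.9 = -2.4
Signs: − − + + + + − −
Runs: −×2, +×4, −×2 → 3

3 runs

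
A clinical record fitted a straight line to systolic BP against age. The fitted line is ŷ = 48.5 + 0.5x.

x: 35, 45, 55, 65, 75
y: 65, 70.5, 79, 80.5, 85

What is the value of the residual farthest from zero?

x=35: ŷ = 48.5 + 0.5·35 = 66; e = 65 − 66 = -1
x=45: ŷ = 48.5 + 0.5·45 = 71; e = 70.5 − 71 = -0.5
x=55: ŷ = 48.5 + 0.5·55 = 76; e = 79 − 76 = 3
x=65: ŷ = 48.5 + 0.5·65 = 81; e = 80.5 − 81 = -0.5
x=75: ŷ = 48.5 + 0.5·75 = 86; e = 85 − 86 = -1
Largest |e| is 3 at x = 55, residual 3.

e = 3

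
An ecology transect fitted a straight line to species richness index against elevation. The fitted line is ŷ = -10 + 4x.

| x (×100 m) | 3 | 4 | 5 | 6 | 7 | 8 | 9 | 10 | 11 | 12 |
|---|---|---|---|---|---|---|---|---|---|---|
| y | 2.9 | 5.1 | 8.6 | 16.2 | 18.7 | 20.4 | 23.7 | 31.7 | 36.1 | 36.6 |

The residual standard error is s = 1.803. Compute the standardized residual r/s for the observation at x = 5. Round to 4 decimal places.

-0.7765

ŷ = -10 + 4·5 = 10
r = 8.6 − 10 = -1.4
r/s = -1.4 / 1.803 = -0.7765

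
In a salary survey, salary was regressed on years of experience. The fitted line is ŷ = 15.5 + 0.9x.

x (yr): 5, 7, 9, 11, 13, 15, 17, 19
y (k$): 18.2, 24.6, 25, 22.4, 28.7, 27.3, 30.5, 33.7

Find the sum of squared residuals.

SSE = 28.48

x=5: ŷ = 15.5 + 0.9·5 = 20; r = 18.2 − 20 = -1.8
x=7: ŷ = 15.5 + 0.9·7 = 21.8; r = 24.6 − 21.8 = 2.8
x=9: ŷ = 15.5 + 0.9·9 = 23.6; r = 25 − 23.6 = 1.4
x=11: ŷ = 15.5 + 0.9·11 = 25.4; r = 22.4 − 25.4 = -3
x=13: ŷ = 15.5 + 0.9·13 = 27.2; r = 28.7 − 27.2 = 1.5
x=15: ŷ = 15.5 + 0.9·15 = 29; r = 27.3 − 29 = -1.7
x=17: ŷ = 15.5 + 0.9·17 = 30.8; r = 30.5 − 30.8 = -0.3
x=19: ŷ = 15.5 + 0.9·19 = 32.6; r = 33.7 − 32.6 = 1.1
SSE = 3.24 + 7.84 + 1.96 + 9 + 2.25 + 2.89 + 0.09 + 1.21 = 28.48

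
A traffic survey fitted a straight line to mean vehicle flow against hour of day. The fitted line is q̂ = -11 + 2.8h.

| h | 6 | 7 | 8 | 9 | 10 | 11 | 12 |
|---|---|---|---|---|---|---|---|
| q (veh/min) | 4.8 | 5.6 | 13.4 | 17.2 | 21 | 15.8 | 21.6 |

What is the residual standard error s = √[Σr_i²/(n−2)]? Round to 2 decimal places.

s = 3.35

h=6: q̂ = -11 + 2.8·6 = 5.8; r = 4.8 − 5.8 = -1
h=7: q̂ = -11 + 2.8·7 = 8.6; r = 5.6 − 8.6 = -3
h=8: q̂ = -11 + 2.8·8 = 11.4; r = 13.4 − 11.4 = 2
h=9: q̂ = -11 + 2.8·9 = 14.2; r = 17.2 − 14.2 = 3
h=10: q̂ = -11 + 2.8·10 = 17; r = 21 − 17 = 4
h=11: q̂ = -11 + 2.8·11 = 19.8; r = 15.8 − 19.8 = -4
h=12: q̂ = -11 + 2.8·12 = 22.6; r = 21.6 − 22.6 = -1
SSE = 1 + 9 + 4 + 9 + 16 + 16 + 1 = 56
s = √(56/5) = √11.2 ≈ 3.35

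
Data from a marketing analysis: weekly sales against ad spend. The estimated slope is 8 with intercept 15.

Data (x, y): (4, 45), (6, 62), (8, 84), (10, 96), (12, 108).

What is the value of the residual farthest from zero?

r = 5

x=4: ŷ = 15 + 8·4 = 47; r = 45 − 47 = -2
x=6: ŷ = 15 + 8·6 = 63; r = 62 − 63 = -1
x=8: ŷ = 15 + 8·8 = 79; r = 84 − 79 = 5
x=10: ŷ = 15 + 8·10 = 95; r = 96 − 95 = 1
x=12: ŷ = 15 + 8·12 = 111; r = 108 − 111 = -3
Largest |r| is 5 at x = 8, residual 5.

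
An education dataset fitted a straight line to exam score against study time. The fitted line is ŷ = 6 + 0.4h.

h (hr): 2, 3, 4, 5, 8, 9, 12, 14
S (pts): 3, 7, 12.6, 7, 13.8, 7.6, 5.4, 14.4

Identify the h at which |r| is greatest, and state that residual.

h = 12, r = -5.4

h=2: ŷ = 6 + 0.4·2 = 6.8; r = 3 − 6.8 = -3.8
h=3: ŷ = 6 + 0.4·3 = 7.2; r = 7 − 7.2 = -0.2
h=4: ŷ = 6 + 0.4·4 = 7.6; r = 12.6 − 7.6 = 5
h=5: ŷ = 6 + 0.4·5 = 8; r = 7 − 8 = -1
h=8: ŷ = 6 + 0.4·8 = 9.2; r = 13.8 − 9.2 = 4.6
h=9: ŷ = 6 + 0.4·9 = 9.6; r = 7.6 − 9.6 = -2
h=12: ŷ = 6 + 0.4·12 = 10.8; r = 5.4 − 10.8 = -5.4
h=14: ŷ = 6 + 0.4·14 = 11.6; r = 14.4 − 11.6 = 2.8
Largest |r| is 5.4 at h = 12, residual -5.4.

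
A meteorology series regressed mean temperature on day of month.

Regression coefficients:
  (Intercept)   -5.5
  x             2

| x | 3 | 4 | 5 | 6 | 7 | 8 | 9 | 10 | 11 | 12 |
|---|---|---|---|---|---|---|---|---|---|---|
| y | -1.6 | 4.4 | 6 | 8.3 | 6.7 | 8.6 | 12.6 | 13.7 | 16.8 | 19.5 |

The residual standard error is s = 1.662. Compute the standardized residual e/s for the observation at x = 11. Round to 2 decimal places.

0.18

ŷ = -5.5 + 2·11 = 16.5
e = 16.8 − 16.5 = 0.3
e/s = 0.3 / 1.662 = 0.18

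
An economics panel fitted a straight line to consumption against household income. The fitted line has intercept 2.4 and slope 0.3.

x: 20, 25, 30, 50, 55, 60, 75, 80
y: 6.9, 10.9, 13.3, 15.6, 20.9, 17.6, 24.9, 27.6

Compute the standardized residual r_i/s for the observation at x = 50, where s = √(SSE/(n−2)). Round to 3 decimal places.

-0.912

x=20: ŷ = 2.4 + 0.3·20 = 8.4; r = 6.9 − 8.4 = -1.5
x=25: ŷ = 2.4 + 0.3·25 = 9.9; r = 10.9 − 9.9 = 1
x=30: ŷ = 2.4 + 0.3·30 = 11.4; r = 13.3 − 11.4 = 1.9
x=50: ŷ = 2.4 + 0.3·50 = 17.4; r = 15.6 − 17.4 = -1.8
x=55: ŷ = 2.4 + 0.3·55 = 18.9; r = 20.9 − 18.9 = 2
x=60: ŷ = 2.4 + 0.3·60 = 20.4; r = 17.6 − 20.4 = -2.8
x=75: ŷ = 2.4 + 0.3·75 = 24.9; r = 24.9 − 24.9 = 0
x=80: ŷ = 2.4 + 0.3·80 = 26.4; r = 27.6 − 26.4 = 1.2
SSE = 2.25 + 1 + 3.61 + 3.24 + 4 + 7.84 + 0 + 1.44 = 23.38
s = √(23.38/6) = 1.974
r/s = -1.8 / 1.974 = -0.912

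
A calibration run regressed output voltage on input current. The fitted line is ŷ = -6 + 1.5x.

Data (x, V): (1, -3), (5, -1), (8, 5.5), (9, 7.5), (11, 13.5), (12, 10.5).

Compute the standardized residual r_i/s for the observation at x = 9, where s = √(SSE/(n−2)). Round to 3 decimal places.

x=1: ŷ = -6 + 1.5·1 = -4.5; r = -3 − (-4.5) = 1.5
x=5: ŷ = -6 + 1.5·5 = 1.5; r = -1 − 1.5 = -2.5
x=8: ŷ = -6 + 1.5·8 = 6; r = 5.5 − 6 = -0.5
x=9: ŷ = -6 + 1.5·9 = 7.5; r = 7.5 − 7.5 = 0
x=11: ŷ = -6 + 1.5·11 = 10.5; r = 13.5 − 10.5 = 3
x=12: ŷ = -6 + 1.5·12 = 12; r = 10.5 − 12 = -1.5
SSE = 2.25 + 6.25 + 0.25 + 0 + 9 + 2.25 = 20
s = √(20/4) = 2.23607
r/s = 0 / 2.23607 = 0.000

0.000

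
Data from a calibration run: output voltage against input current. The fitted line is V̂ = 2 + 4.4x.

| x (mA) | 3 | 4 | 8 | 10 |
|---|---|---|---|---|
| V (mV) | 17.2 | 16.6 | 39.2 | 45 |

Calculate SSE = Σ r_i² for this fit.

SSE = 18

x=3: V̂ = 2 + 4.4·3 = 15.2; r = 17.2 − 15.2 = 2
x=4: V̂ = 2 + 4.4·4 = 19.6; r = 16.6 − 19.6 = -3
x=8: V̂ = 2 + 4.4·8 = 37.2; r = 39.2 − 37.2 = 2
x=10: V̂ = 2 + 4.4·10 = 46; r = 45 − 46 = -1
SSE = 4 + 9 + 4 + 1 = 18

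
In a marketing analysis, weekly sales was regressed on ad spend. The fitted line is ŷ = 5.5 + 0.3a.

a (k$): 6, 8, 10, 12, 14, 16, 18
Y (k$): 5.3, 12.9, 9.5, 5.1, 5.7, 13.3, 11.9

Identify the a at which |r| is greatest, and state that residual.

a = 8, r = 5

a=6: ŷ = 5.5 + 0.3·6 = 7.3; r = 5.3 − 7.3 = -2
a=8: ŷ = 5.5 + 0.3·8 = 7.9; r = 12.9 − 7.9 = 5
a=10: ŷ = 5.5 + 0.3·10 = 8.5; r = 9.5 − 8.5 = 1
a=12: ŷ = 5.5 + 0.3·12 = 9.1; r = 5.1 − 9.1 = -4
a=14: ŷ = 5.5 + 0.3·14 = 9.7; r = 5.7 − 9.7 = -4
a=16: ŷ = 5.5 + 0.3·16 = 10.3; r = 13.3 − 10.3 = 3
a=18: ŷ = 5.5 + 0.3·18 = 10.9; r = 11.9 − 10.9 = 1
Largest |r| is 5 at a = 8, residual 5.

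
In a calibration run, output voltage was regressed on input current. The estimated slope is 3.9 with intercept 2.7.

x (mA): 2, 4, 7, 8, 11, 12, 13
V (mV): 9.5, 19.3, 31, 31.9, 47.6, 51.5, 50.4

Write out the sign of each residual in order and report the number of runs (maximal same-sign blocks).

x=2: ŷ = 2.7 + 3.9·2 = 10.5; r = 9.5 − 10.5 = -1
x=4: ŷ = 2.7 + 3.9·4 = 18.3; r = 19.3 − 18.3 = 1
x=7: ŷ = 2.7 + 3.9·7 = 30; r = 31 − 30 = 1
x=8: ŷ = 2.7 + 3.9·8 = 33.9; r = 31.9 − 33.9 = -2
x=11: ŷ = 2.7 + 3.9·11 = 45.6; r = 47.6 − 45.6 = 2
x=12: ŷ = 2.7 + 3.9·12 = 49.5; r = 51.5 − 49.5 = 2
x=13: ŷ = 2.7 + 3.9·13 = 53.4; r = 50.4 − 53.4 = -3
Signs: − + + − + + −
Runs: −×1, +×2, −×1, +×2, −×1 → 5

5 runs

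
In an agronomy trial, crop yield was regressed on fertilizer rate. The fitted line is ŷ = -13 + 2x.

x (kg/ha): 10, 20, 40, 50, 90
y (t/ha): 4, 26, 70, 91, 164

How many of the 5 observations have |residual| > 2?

4

x=10: ŷ = -13 + 2·10 = 7; e = 4 − 7 = -3
x=20: ŷ = -13 + 2·20 = 27; e = 26 − 27 = -1
x=40: ŷ = -13 + 2·40 = 67; e = 70 − 67 = 3
x=50: ŷ = -13 + 2·50 = 87; e = 91 − 87 = 4
x=90: ŷ = -13 + 2·90 = 167; e = 164 − 167 = -3
|e| > 2: x=10 (|e|=3), x=40 (|e|=3), x=50 (|e|=4), x=90 (|e|=3) → 4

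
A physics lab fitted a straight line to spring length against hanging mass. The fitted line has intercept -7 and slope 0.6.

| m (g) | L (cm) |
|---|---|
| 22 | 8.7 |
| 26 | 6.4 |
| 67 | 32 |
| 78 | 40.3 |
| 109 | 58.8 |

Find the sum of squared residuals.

m=22: ŷ = -7 + 0.6·22 = 6.2; r = 8.7 − 6.2 = 2.5
m=26: ŷ = -7 + 0.6·26 = 8.6; r = 6.4 − 8.6 = -2.2
m=67: ŷ = -7 + 0.6·67 = 33.2; r = 32 − 33.2 = -1.2
m=78: ŷ = -7 + 0.6·78 = 39.8; r = 40.3 − 39.8 = 0.5
m=109: ŷ = -7 + 0.6·109 = 58.4; r = 58.8 − 58.4 = 0.4
SSE = 6.25 + 4.84 + 1.44 + 0.25 + 0.16 = 12.94

SSE = 12.94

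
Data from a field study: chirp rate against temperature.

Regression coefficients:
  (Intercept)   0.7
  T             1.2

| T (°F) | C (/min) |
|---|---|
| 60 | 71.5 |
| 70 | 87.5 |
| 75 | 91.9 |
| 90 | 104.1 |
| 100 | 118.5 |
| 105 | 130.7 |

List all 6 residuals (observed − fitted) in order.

T=60: ŷ = 0.7 + 1.2·60 = 72.7; e = 71.5 − 72.7 = -1.2
T=70: ŷ = 0.7 + 1.2·70 = 84.7; e = 87.5 − 84.7 = 2.8
T=75: ŷ = 0.7 + 1.2·75 = 90.7; e = 91.9 − 90.7 = 1.2
T=90: ŷ = 0.7 + 1.2·90 = 108.7; e = 104.1 − 108.7 = -4.6
T=100: ŷ = 0.7 + 1.2·100 = 120.7; e = 118.5 − 120.7 = -2.2
T=105: ŷ = 0.7 + 1.2·105 = 126.7; e = 130.7 − 126.7 = 4

-1.2, 2.8, 1.2, -4.6, -2.2, 4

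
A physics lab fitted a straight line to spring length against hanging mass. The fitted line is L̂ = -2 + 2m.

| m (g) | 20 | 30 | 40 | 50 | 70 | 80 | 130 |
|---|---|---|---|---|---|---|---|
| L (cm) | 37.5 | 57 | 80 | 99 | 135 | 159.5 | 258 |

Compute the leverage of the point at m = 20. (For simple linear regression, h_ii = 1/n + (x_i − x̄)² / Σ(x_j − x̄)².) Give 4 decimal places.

m̄ = (20 + 30 + 40 + 50 + 70 + 80 + 130)/7 = 60
Σ(m − m̄)² = 1600 + 900 + 400 + 100 + 100 + 400 + 4900 = 8400
h = 1/7 + (-40)²/8400 = 0.142857 + 0.190476 = 0.3333

h = 0.3333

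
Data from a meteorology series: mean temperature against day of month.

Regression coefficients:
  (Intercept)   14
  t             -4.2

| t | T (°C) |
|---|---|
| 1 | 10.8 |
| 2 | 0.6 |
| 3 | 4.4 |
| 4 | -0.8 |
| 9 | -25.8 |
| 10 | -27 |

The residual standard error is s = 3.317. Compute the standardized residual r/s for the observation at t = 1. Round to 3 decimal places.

0.301

T̂ = 14 − 4.2·1 = 9.8
r = 10.8 − 9.8 = 1
r/s = 1 / 3.317 = 0.301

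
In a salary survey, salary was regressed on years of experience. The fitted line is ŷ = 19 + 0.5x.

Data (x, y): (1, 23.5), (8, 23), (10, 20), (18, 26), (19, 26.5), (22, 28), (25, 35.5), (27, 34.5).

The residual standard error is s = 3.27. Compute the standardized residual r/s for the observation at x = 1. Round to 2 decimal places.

ŷ = 19 + 0.5·1 = 19.5
r = 23.5 − 19.5 = 4
r/s = 4 / 3.27 = 1.22

1.22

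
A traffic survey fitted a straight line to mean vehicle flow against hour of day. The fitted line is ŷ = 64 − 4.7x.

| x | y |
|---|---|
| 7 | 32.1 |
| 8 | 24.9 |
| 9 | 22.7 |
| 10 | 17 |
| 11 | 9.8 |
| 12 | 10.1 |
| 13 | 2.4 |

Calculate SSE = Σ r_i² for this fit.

x=7: ŷ = 64 − 4.7·7 = 31.1; r = 32.1 − 31.1 = 1
x=8: ŷ = 64 − 4.7·8 = 26.4; r = 24.9 − 26.4 = -1.5
x=9: ŷ = 64 − 4.7·9 = 21.7; r = 22.7 − 21.7 = 1
x=10: ŷ = 64 − 4.7·10 = 17; r = 17 − 17 = 0
x=11: ŷ = 64 − 4.7·11 = 12.3; r = 9.8 − 12.3 = -2.5
x=12: ŷ = 64 − 4.7·12 = 7.6; r = 10.1 − 7.6 = 2.5
x=13: ŷ = 64 − 4.7·13 = 2.9; r = 2.4 − 2.9 = -0.5
SSE = 1 + 2.25 + 1 + 0 + 6.25 + 6.25 + 0.25 = 17

SSE = 17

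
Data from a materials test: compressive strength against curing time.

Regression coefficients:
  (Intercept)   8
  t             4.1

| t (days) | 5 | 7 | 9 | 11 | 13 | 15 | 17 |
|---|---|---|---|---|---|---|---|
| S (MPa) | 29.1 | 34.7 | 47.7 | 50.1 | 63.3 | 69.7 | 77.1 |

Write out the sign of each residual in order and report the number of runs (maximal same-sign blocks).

t=5: Ŝ = 8 + 4.1·5 = 28.5; r = 29.1 − 28.5 = 0.6
t=7: Ŝ = 8 + 4.1·7 = 36.7; r = 34.7 − 36.7 = -2
t=9: Ŝ = 8 + 4.1·9 = 44.9; r = 47.7 − 44.9 = 2.8
t=11: Ŝ = 8 + 4.1·11 = 53.1; r = 50.1 − 53.1 = -3
t=13: Ŝ = 8 + 4.1·13 = 61.3; r = 63.3 − 61.3 = 2
t=15: Ŝ = 8 + 4.1·15 = 69.5; r = 69.7 − 69.5 = 0.2
t=17: Ŝ = 8 + 4.1·17 = 77.7; r = 77.1 − 77.7 = -0.6
Signs: + − + − + + −
Runs: +×1, −×1, +×1, −×1, +×2, −×1 → 6

6 runs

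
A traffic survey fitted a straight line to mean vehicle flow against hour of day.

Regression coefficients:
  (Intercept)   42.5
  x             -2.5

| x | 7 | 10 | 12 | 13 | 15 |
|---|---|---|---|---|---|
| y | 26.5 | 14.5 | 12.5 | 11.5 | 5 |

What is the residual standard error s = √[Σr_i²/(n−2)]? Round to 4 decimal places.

x=7: ŷ = 42.5 − 2.5·7 = 25; r = 26.5 − 25 = 1.5
x=10: ŷ = 42.5 − 2.5·10 = 17.5; r = 14.5 − 17.5 = -3
x=12: ŷ = 42.5 − 2.5·12 = 12.5; r = 12.5 − 12.5 = 0
x=13: ŷ = 42.5 − 2.5·13 = 10; r = 11.5 − 10 = 1.5
x=15: ŷ = 42.5 − 2.5·15 = 5; r = 5 − 5 = 0
SSE = 2.25 + 9 + 0 + 2.25 + 0 = 13.5
s = √(13.5/3) = √4.5 ≈ 2.1213

s = 2.1213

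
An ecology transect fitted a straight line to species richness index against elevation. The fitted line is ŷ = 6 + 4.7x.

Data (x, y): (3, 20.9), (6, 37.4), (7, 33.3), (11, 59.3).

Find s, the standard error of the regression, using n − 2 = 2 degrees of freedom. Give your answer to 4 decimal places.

s = 4.7329

x=3: ŷ = 6 + 4.7·3 = 20.1; r = 20.9 − 20.1 = 0.8
x=6: ŷ = 6 + 4.7·6 = 34.2; r = 37.4 − 34.2 = 3.2
x=7: ŷ = 6 + 4.7·7 = 38.9; r = 33.3 − 38.9 = -5.6
x=11: ŷ = 6 + 4.7·11 = 57.7; r = 59.3 − 57.7 = 1.6
SSE = 0.64 + 10.24 + 31.36 + 2.56 = 44.8
s = √(44.8/2) = √22.4 ≈ 4.7329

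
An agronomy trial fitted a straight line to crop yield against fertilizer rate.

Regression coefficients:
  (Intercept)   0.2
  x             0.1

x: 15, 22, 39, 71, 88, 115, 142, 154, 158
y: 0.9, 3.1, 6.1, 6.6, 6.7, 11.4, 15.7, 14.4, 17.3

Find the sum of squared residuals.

x=15: ŷ = 0.2 + 0.1·15 = 1.7; e = 0.9 − 1.7 = -0.8
x=22: ŷ = 0.2 + 0.1·22 = 2.4; e = 3.1 − 2.4 = 0.7
x=39: ŷ = 0.2 + 0.1·39 = 4.1; e = 6.1 − 4.1 = 2
x=71: ŷ = 0.2 + 0.1·71 = 7.3; e = 6.6 − 7.3 = -0.7
x=88: ŷ = 0.2 + 0.1·88 = 9; e = 6.7 − 9 = -2.3
x=115: ŷ = 0.2 + 0.1·115 = 11.7; e = 11.4 − 11.7 = -0.3
x=142: ŷ = 0.2 + 0.1·142 = 14.4; e = 15.7 − 14.4 = 1.3
x=154: ŷ = 0.2 + 0.1·154 = 15.6; e = 14.4 − 15.6 = -1.2
x=158: ŷ = 0.2 + 0.1·158 = 16; e = 17.3 − 16 = 1.3
SSE = 0.64 + 0.49 + 4 + 0.49 + 5.29 + 0.09 + 1.69 + 1.44 + 1.69 = 15.82

SSE = 15.82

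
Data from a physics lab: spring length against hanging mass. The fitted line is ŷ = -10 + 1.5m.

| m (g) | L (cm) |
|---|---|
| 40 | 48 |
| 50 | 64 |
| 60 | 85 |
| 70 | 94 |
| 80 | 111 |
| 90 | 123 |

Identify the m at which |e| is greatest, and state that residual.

m=40: ŷ = -10 + 1.5·40 = 50; e = 48 − 50 = -2
m=50: ŷ = -10 + 1.5·50 = 65; e = 64 − 65 = -1
m=60: ŷ = -10 + 1.5·60 = 80; e = 85 − 80 = 5
m=70: ŷ = -10 + 1.5·70 = 95; e = 94 − 95 = -1
m=80: ŷ = -10 + 1.5·80 = 110; e = 111 − 110 = 1
m=90: ŷ = -10 + 1.5·90 = 125; e = 123 − 125 = -2
Largest |e| is 5 at m = 60, residual 5.

m = 60, e = 5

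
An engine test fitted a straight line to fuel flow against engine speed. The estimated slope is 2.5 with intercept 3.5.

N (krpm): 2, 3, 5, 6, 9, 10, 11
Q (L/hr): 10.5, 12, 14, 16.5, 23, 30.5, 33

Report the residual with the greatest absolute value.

N=2: ŷ = 3.5 + 2.5·2 = 8.5; r = 10.5 − 8.5 = 2
N=3: ŷ = 3.5 + 2.5·3 = 11; r = 12 − 11 = 1
N=5: ŷ = 3.5 + 2.5·5 = 16; r = 14 − 16 = -2
N=6: ŷ = 3.5 + 2.5·6 = 18.5; r = 16.5 − 18.5 = -2
N=9: ŷ = 3.5 + 2.5·9 = 26; r = 23 − 26 = -3
N=10: ŷ = 3.5 + 2.5·10 = 28.5; r = 30.5 − 28.5 = 2
N=11: ŷ = 3.5 + 2.5·11 = 31; r = 33 − 31 = 2
Largest |r| is 3 at N = 9, residual -3.

r = -3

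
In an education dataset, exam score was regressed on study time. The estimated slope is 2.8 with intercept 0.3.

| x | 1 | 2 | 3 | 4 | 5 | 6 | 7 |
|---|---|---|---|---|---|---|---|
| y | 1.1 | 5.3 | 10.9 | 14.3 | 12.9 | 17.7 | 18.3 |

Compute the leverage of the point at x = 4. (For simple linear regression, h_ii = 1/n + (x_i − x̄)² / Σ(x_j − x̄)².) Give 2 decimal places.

x̄ = (1 + 2 + 3 + 4 + 5 + 6 + 7)/7 = 4
Σ(x − x̄)² = 9 + 4 + 1 + 0 + 1 + 4 + 9 = 28
h = 1/7 + (0)²/28 = 0.142857 + 0 = 0.14

h = 0.14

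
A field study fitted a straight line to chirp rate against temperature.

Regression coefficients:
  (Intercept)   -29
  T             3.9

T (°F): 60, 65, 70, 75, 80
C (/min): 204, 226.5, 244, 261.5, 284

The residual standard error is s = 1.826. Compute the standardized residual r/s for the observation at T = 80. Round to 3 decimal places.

Ĉ = -29 + 3.9·80 = 283
r = 284 − 283 = 1
r/s = 1 / 1.826 = 0.548

0.548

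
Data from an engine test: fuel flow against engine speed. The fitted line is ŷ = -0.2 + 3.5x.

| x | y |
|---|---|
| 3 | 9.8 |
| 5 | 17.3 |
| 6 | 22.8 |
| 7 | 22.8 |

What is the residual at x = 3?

r = -0.5

ŷ = -0.2 + 3.5·3 = 10.3
r = 9.8 − 10.3 = -0.5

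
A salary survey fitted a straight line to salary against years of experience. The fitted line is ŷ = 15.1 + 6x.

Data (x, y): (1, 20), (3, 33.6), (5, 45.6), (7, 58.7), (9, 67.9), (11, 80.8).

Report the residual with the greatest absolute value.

e = 1.6

x=1: ŷ = 15.1 + 6·1 = 21.1; e = 20 − 21.1 = -1.1
x=3: ŷ = 15.1 + 6·3 = 33.1; e = 33.6 − 33.1 = 0.5
x=5: ŷ = 15.1 + 6·5 = 45.1; e = 45.6 − 45.1 = 0.5
x=7: ŷ = 15.1 + 6·7 = 57.1; e = 58.7 − 57.1 = 1.6
x=9: ŷ = 15.1 + 6·9 = 69.1; e = 67.9 − 69.1 = -1.2
x=11: ŷ = 15.1 + 6·11 = 81.1; e = 80.8 − 81.1 = -0.3
Largest |e| is 1.6 at x = 7, residual 1.6.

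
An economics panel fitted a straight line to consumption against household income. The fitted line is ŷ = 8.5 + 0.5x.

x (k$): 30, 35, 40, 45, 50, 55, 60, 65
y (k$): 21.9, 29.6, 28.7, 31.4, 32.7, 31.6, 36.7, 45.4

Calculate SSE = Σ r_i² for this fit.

SSE = 58.32

x=30: ŷ = 8.5 + 0.5·30 = 23.5; r = 21.9 − 23.5 = -1.6
x=35: ŷ = 8.5 + 0.5·35 = 26; r = 29.6 − 26 = 3.6
x=40: ŷ = 8.5 + 0.5·40 = 28.5; r = 28.7 − 28.5 = 0.2
x=45: ŷ = 8.5 + 0.5·45 = 31; r = 31.4 − 31 = 0.4
x=50: ŷ = 8.5 + 0.5·50 = 33.5; r = 32.7 − 33.5 = -0.8
x=55: ŷ = 8.5 + 0.5·55 = 36; r = 31.6 − 36 = -4.4
x=60: ŷ = 8.5 + 0.5·60 = 38.5; r = 36.7 − 38.5 = -1.8
x=65: ŷ = 8.5 + 0.5·65 = 41; r = 45.4 − 41 = 4.4
SSE = 2.56 + 12.96 + 0.04 + 0.16 + 0.64 + 19.36 + 3.24 + 19.36 = 58.32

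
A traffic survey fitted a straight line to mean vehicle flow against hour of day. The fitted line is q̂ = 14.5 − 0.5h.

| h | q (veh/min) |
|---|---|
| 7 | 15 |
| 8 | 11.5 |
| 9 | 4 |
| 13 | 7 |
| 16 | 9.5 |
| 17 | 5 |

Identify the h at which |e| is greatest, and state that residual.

h = 9, e = -6

h=7: q̂ = 14.5 − 0.5·7 = 11; e = 15 − 11 = 4
h=8: q̂ = 14.5 − 0.5·8 = 10.5; e = 11.5 − 10.5 = 1
h=9: q̂ = 14.5 − 0.5·9 = 10; e = 4 − 10 = -6
h=13: q̂ = 14.5 − 0.5·13 = 8; e = 7 − 8 = -1
h=16: q̂ = 14.5 − 0.5·16 = 6.5; e = 9.5 − 6.5 = 3
h=17: q̂ = 14.5 − 0.5·17 = 6; e = 5 − 6 = -1
Largest |e| is 6 at h = 9, residual -6.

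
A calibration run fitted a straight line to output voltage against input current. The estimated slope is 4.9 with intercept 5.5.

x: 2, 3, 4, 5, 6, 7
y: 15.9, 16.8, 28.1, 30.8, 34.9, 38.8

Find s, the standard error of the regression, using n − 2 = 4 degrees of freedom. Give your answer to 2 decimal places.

x=2: ŷ = 5.5 + 4.9·2 = 15.3; r = 15.9 − 15.3 = 0.6
x=3: ŷ = 5.5 + 4.9·3 = 20.2; r = 16.8 − 20.2 = -3.4
x=4: ŷ = 5.5 + 4.9·4 = 25.1; r = 28.1 − 25.1 = 3
x=5: ŷ = 5.5 + 4.9·5 = 30; r = 30.8 − 30 = 0.8
x=6: ŷ = 5.5 + 4.9·6 = 34.9; r = 34.9 − 34.9 = 0
x=7: ŷ = 5.5 + 4.9·7 = 39.8; r = 38.8 − 39.8 = -1
SSE = 0.36 + 11.56 + 9 + 0.64 + 0 + 1 = 22.56
s = √(22.56/4) = √5.64 ≈ 2.37

s = 2.37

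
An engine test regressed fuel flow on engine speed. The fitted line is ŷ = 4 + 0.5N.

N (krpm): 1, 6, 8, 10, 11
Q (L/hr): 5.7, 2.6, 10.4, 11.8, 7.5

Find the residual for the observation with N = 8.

ŷ = 4 + 0.5·8 = 8
r = 10.4 − 8 = 2.4

r = 2.4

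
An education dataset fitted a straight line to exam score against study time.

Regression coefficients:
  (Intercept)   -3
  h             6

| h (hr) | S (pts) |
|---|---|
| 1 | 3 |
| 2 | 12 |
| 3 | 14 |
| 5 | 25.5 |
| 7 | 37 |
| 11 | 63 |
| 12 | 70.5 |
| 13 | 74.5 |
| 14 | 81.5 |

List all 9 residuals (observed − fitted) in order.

0, 3, -1, -1.5, -2, 0, 1.5, -0.5, 0.5

h=1: Ŝ = -3 + 6·1 = 3; r = 3 − 3 = 0
h=2: Ŝ = -3 + 6·2 = 9; r = 12 − 9 = 3
h=3: Ŝ = -3 + 6·3 = 15; r = 14 − 15 = -1
h=5: Ŝ = -3 + 6·5 = 27; r = 25.5 − 27 = -1.5
h=7: Ŝ = -3 + 6·7 = 39; r = 37 − 39 = -2
h=11: Ŝ = -3 + 6·11 = 63; r = 63 − 63 = 0
h=12: Ŝ = -3 + 6·12 = 69; r = 70.5 − 69 = 1.5
h=13: Ŝ = -3 + 6·13 = 75; r = 74.5 − 75 = -0.5
h=14: Ŝ = -3 + 6·14 = 81; r = 81.5 − 81 = 0.5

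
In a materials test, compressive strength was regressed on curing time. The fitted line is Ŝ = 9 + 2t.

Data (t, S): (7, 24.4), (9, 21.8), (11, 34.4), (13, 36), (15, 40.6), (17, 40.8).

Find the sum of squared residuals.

SSE = 48.96

t=7: Ŝ = 9 + 2·7 = 23; r = 24.4 − 23 = 1.4
t=9: Ŝ = 9 + 2·9 = 27; r = 21.8 − 27 = -5.2
t=11: Ŝ = 9 + 2·11 = 31; r = 34.4 − 31 = 3.4
t=13: Ŝ = 9 + 2·13 = 35; r = 36 − 35 = 1
t=15: Ŝ = 9 + 2·15 = 39; r = 40.6 − 39 = 1.6
t=17: Ŝ = 9 + 2·17 = 43; r = 40.8 − 43 = -2.2
SSE = 1.96 + 27.04 + 11.56 + 1 + 2.56 + 4.84 = 48.96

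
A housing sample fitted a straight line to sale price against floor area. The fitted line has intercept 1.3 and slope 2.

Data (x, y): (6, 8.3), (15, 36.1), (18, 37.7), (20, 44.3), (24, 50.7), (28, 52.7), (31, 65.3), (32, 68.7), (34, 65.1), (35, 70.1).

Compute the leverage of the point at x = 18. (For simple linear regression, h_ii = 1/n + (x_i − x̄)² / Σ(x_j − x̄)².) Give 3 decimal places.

x̄ = (6 + 15 + 18 + 20 + 24 + 28 + 31 + 32 + 34 + 35)/10 = 24.3
Σ(x − x̄)² = 334.89 + 86.49 + 39.69 + 18.49 + 0.09 + 13.69 + 44.89 + 59.29 + 94.09 + 114.49 = 806.1
h = 1/10 + (-6.3)²/806.1 = 0.1 + 0.0492371 = 0.149

h = 0.149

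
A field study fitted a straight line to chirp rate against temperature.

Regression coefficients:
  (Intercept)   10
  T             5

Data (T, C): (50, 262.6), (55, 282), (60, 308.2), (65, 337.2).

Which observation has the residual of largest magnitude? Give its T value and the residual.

T = 55, r = -3

T=50: ŷ = 10 + 5·50 = 260; r = 262.6 − 260 = 2.6
T=55: ŷ = 10 + 5·55 = 285; r = 282 − 285 = -3
T=60: ŷ = 10 + 5·60 = 310; r = 308.2 − 310 = -1.8
T=65: ŷ = 10 + 5·65 = 335; r = 337.2 − 335 = 2.2
Largest |r| is 3 at T = 55, residual -3.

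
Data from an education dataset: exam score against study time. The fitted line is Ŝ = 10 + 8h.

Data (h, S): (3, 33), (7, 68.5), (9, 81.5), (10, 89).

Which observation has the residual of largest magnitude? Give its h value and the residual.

h=3: Ŝ = 10 + 8·3 = 34; r = 33 − 34 = -1
h=7: Ŝ = 10 + 8·7 = 66; r = 68.5 − 66 = 2.5
h=9: Ŝ = 10 + 8·9 = 82; r = 81.5 − 82 = -0.5
h=10: Ŝ = 10 + 8·10 = 90; r = 89 − 90 = -1
Largest |r| is 2.5 at h = 7, residual 2.5.

h = 7, r = 2.5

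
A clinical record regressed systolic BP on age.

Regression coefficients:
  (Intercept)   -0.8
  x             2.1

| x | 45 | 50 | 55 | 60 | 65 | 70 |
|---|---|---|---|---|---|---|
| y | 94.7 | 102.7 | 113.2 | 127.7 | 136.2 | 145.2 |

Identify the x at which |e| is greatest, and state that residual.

x=45: ŷ = -0.8 + 2.1·45 = 93.7; e = 94.7 − 93.7 = 1
x=50: ŷ = -0.8 + 2.1·50 = 104.2; e = 102.7 − 104.2 = -1.5
x=55: ŷ = -0.8 + 2.1·55 = 114.7; e = 113.2 − 114.7 = -1.5
x=60: ŷ = -0.8 + 2.1·60 = 125.2; e = 127.7 − 125.2 = 2.5
x=65: ŷ = -0.8 + 2.1·65 = 135.7; e = 136.2 − 135.7 = 0.5
x=70: ŷ = -0.8 + 2.1·70 = 146.2; e = 145.2 − 146.2 = -1
Largest |e| is 2.5 at x = 60, residual 2.5.

x = 60, e = 2.5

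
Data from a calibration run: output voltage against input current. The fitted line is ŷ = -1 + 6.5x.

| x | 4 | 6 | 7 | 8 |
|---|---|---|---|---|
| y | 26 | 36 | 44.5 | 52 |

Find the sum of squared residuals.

x=4: ŷ = -1 + 6.5·4 = 25; e = 26 − 25 = 1
x=6: ŷ = -1 + 6.5·6 = 38; e = 36 − 38 = -2
x=7: ŷ = -1 + 6.5·7 = 44.5; e = 44.5 − 44.5 = 0
x=8: ŷ = -1 + 6.5·8 = 51; e = 52 − 51 = 1
SSE = 1 + 4 + 0 + 1 = 6

SSE = 6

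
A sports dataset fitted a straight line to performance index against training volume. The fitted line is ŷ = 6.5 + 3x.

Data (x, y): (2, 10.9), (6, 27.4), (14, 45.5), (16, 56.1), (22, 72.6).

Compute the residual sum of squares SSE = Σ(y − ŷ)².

x=2: ŷ = 6.5 + 3·2 = 12.5; e = 10.9 − 12.5 = -1.6
x=6: ŷ = 6.5 + 3·6 = 24.5; e = 27.4 − 24.5 = 2.9
x=14: ŷ = 6.5 + 3·14 = 48.5; e = 45.5 − 48.5 = -3
x=16: ŷ = 6.5 + 3·16 = 54.5; e = 56.1 − 54.5 = 1.6
x=22: ŷ = 6.5 + 3·22 = 72.5; e = 72.6 − 72.5 = 0.1
SSE = 2.56 + 8.41 + 9 + 2.56 + 0.01 = 22.54

SSE = 22.54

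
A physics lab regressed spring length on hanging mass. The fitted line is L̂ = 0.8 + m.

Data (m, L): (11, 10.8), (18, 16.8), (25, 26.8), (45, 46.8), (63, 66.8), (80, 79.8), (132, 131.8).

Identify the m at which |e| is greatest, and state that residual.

m = 63, e = 3

m=11: L̂ = 0.8 + 11 = 11.8; e = 10.8 − 11.8 = -1
m=18: L̂ = 0.8 + 18 = 18.8; e = 16.8 − 18.8 = -2
m=25: L̂ = 0.8 + 25 = 25.8; e = 26.8 − 25.8 = 1
m=45: L̂ = 0.8 + 45 = 45.8; e = 46.8 − 45.8 = 1
m=63: L̂ = 0.8 + 63 = 63.8; e = 66.8 − 63.8 = 3
m=80: L̂ = 0.8 + 80 = 80.8; e = 79.8 − 80.8 = -1
m=132: L̂ = 0.8 + 132 = 132.8; e = 131.8 − 132.8 = -1
Largest |e| is 3 at m = 63, residual 3.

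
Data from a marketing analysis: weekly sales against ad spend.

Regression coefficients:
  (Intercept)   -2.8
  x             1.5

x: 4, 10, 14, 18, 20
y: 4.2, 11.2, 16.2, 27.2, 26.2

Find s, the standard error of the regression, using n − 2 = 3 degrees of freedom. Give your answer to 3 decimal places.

x=4: ŷ = -2.8 + 1.5·4 = 3.2; e = 4.2 − 3.2 = 1
x=10: ŷ = -2.8 + 1.5·10 = 12.2; e = 11.2 − 12.2 = -1
x=14: ŷ = -2.8 + 1.5·14 = 18.2; e = 16.2 − 18.2 = -2
x=18: ŷ = -2.8 + 1.5·18 = 24.2; e = 27.2 − 24.2 = 3
x=20: ŷ = -2.8 + 1.5·20 = 27.2; e = 26.2 − 27.2 = -1
SSE = 1 + 1 + 4 + 9 + 1 = 16
s = √(16/3) = √5.33333 ≈ 2.309

s = 2.309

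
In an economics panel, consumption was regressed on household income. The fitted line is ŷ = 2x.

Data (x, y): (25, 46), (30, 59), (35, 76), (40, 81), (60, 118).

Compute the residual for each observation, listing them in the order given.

x=25: ŷ = 2·25 = 50; e = 46 − 50 = -4
x=30: ŷ = 2·30 = 60; e = 59 − 60 = -1
x=35: ŷ = 2·35 = 70; e = 76 − 70 = 6
x=40: ŷ = 2·40 = 80; e = 81 − 80 = 1
x=60: ŷ = 2·60 = 120; e = 118 − 120 = -2

-4, -1, 6, 1, -2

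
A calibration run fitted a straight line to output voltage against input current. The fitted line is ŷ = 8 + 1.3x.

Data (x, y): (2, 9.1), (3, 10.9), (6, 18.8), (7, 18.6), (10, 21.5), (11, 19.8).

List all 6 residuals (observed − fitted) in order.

-1.5, -1, 3, 1.5, 0.5, -2.5

x=2: ŷ = 8 + 1.3·2 = 10.6; r = 9.1 − 10.6 = -1.5
x=3: ŷ = 8 + 1.3·3 = 11.9; r = 10.9 − 11.9 = -1
x=6: ŷ = 8 + 1.3·6 = 15.8; r = 18.8 − 15.8 = 3
x=7: ŷ = 8 + 1.3·7 = 17.1; r = 18.6 − 17.1 = 1.5
x=10: ŷ = 8 + 1.3·10 = 21; r = 21.5 − 21 = 0.5
x=11: ŷ = 8 + 1.3·11 = 22.3; r = 19.8 − 22.3 = -2.5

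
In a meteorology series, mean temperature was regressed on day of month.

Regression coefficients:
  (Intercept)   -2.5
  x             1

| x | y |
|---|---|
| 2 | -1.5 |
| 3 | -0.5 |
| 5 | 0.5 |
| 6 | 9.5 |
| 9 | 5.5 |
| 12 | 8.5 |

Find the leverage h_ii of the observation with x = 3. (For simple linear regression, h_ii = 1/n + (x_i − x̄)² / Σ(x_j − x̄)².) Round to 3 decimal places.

x̄ = (2 + 3 + 5 + 6 + 9 + 12)/6 = 6.16667
Σ(x − x̄)² = 17.3611 + 10.0278 + 1.36111 + 0.0277778 + 8.02778 + 34.0278 = 70.8333
h = 1/6 + (-3.16667)²/70.8333 = 0.166667 + 0.141569 = 0.308

h = 0.308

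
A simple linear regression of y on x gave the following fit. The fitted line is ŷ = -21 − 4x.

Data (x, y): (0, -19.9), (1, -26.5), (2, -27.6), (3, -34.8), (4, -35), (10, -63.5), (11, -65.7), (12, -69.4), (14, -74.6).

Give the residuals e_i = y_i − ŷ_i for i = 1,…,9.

x=0: ŷ = -21 − 4·0 = -21; e = -19.9 − (-21) = 1.1
x=1: ŷ = -21 − 4·1 = -25; e = -26.5 − (-25) = -1.5
x=2: ŷ = -21 − 4·2 = -29; e = -27.6 − (-29) = 1.4
x=3: ŷ = -21 − 4·3 = -33; e = -34.8 − (-33) = -1.8
x=4: ŷ = -21 − 4·4 = -37; e = -35 − (-37) = 2
x=10: ŷ = -21 − 4·10 = -61; e = -63.5 − (-61) = -2.5
x=11: ŷ = -21 − 4·11 = -65; e = -65.7 − (-65) = -0.7
x=12: ŷ = -21 − 4·12 = -69; e = -69.4 − (-69) = -0.4
x=14: ŷ = -21 − 4·14 = -77; e = -74.6 − (-77) = 2.4

1.1, -1.5, 1.4, -1.8, 2, -2.5, -0.7, -0.4, 2.4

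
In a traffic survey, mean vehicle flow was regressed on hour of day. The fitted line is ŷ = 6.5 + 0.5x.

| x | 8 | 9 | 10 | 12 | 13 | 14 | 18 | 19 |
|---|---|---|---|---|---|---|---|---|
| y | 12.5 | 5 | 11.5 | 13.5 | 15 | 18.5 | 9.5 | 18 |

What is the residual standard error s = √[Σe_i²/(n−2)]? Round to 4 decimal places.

s = 4.2817

x=8: ŷ = 6.5 + 0.5·8 = 10.5; e = 12.5 − 10.5 = 2
x=9: ŷ = 6.5 + 0.5·9 = 11; e = 5 − 11 = -6
x=10: ŷ = 6.5 + 0.5·10 = 11.5; e = 11.5 − 11.5 = 0
x=12: ŷ = 6.5 + 0.5·12 = 12.5; e = 13.5 − 12.5 = 1
x=13: ŷ = 6.5 + 0.5·13 = 13; e = 15 − 13 = 2
x=14: ŷ = 6.5 + 0.5·14 = 13.5; e = 18.5 − 13.5 = 5
x=18: ŷ = 6.5 + 0.5·18 = 15.5; e = 9.5 − 15.5 = -6
x=19: ŷ = 6.5 + 0.5·19 = 16; e = 18 − 16 = 2
SSE = 4 + 36 + 0 + 1 + 4 + 25 + 36 + 4 = 110
s = √(110/6) = √18.3333 ≈ 4.2817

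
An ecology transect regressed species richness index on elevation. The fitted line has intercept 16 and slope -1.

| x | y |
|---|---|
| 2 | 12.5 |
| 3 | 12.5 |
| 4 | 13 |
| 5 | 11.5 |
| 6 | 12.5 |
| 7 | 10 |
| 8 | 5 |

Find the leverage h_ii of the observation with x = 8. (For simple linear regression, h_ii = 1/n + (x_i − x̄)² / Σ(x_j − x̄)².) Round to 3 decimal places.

h = 0.464

x̄ = (2 + 3 + 4 + 5 + 6 + 7 + 8)/7 = 5
Σ(x − x̄)² = 9 + 4 + 1 + 0 + 1 + 4 + 9 = 28
h = 1/7 + (3)²/28 = 0.142857 + 0.321429 = 0.464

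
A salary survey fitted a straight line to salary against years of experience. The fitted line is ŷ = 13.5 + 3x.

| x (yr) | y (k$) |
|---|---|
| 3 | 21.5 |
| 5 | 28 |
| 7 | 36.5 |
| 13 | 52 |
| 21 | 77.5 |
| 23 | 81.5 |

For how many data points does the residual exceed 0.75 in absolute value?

x=3: ŷ = 13.5 + 3·3 = 22.5; e = 21.5 − 22.5 = -1
x=5: ŷ = 13.5 + 3·5 = 28.5; e = 28 − 28.5 = -0.5
x=7: ŷ = 13.5 + 3·7 = 34.5; e = 36.5 − 34.5 = 2
x=13: ŷ = 13.5 + 3·13 = 52.5; e = 52 − 52.5 = -0.5
x=21: ŷ = 13.5 + 3·21 = 76.5; e = 77.5 − 76.5 = 1
x=23: ŷ = 13.5 + 3·23 = 82.5; e = 81.5 − 82.5 = -1
|e| > 0.75: x=3 (|e|=1), x=7 (|e|=2), x=21 (|e|=1), x=23 (|e|=1) → 4

4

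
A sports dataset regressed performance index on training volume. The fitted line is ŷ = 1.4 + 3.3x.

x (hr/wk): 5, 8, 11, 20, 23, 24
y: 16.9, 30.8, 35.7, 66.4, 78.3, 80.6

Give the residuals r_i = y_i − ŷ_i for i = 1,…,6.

x=5: ŷ = 1.4 + 3.3·5 = 17.9; r = 16.9 − 17.9 = -1
x=8: ŷ = 1.4 + 3.3·8 = 27.8; r = 30.8 − 27.8 = 3
x=11: ŷ = 1.4 + 3.3·11 = 37.7; r = 35.7 − 37.7 = -2
x=20: ŷ = 1.4 + 3.3·20 = 67.4; r = 66.4 − 67.4 = -1
x=23: ŷ = 1.4 + 3.3·23 = 77.3; r = 78.3 − 77.3 = 1
x=24: ŷ = 1.4 + 3.3·24 = 80.6; r = 80.6 − 80.6 = 0

-1, 3, -2, -1, 1, 0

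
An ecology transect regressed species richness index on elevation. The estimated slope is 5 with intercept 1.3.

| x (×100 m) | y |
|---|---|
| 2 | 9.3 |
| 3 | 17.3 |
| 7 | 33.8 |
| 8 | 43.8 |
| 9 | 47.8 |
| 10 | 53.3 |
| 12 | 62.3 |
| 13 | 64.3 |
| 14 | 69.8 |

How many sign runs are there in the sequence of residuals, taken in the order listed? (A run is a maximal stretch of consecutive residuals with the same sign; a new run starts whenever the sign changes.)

5 runs

x=2: ŷ = 1.3 + 5·2 = 11.3; r = 9.3 − 11.3 = -2
x=3: ŷ = 1.3 + 5·3 = 16.3; r = 17.3 − 16.3 = 1
x=7: ŷ = 1.3 + 5·7 = 36.3; r = 33.8 − 36.3 = -2.5
x=8: ŷ = 1.3 + 5·8 = 41.3; r = 43.8 − 41.3 = 2.5
x=9: ŷ = 1.3 + 5·9 = 46.3; r = 47.8 − 46.3 = 1.5
x=10: ŷ = 1.3 + 5·10 = 51.3; r = 53.3 − 51.3 = 2
x=12: ŷ = 1.3 + 5·12 = 61.3; r = 62.3 − 61.3 = 1
x=13: ŷ = 1.3 + 5·13 = 66.3; r = 64.3 − 66.3 = -2
x=14: ŷ = 1.3 + 5·14 = 71.3; r = 69.8 − 71.3 = -1.5
Signs: − + − + + + + − −
Runs: −×1, +×1, −×1, +×4, −×2 → 5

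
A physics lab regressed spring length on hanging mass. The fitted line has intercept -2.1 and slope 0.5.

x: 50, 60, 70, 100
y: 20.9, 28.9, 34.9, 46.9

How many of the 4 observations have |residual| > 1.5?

2

x=50: ŷ = -2.1 + 0.5·50 = 22.9; r = 20.9 − 22.9 = -2
x=60: ŷ = -2.1 + 0.5·60 = 27.9; r = 28.9 − 27.9 = 1
x=70: ŷ = -2.1 + 0.5·70 = 32.9; r = 34.9 − 32.9 = 2
x=100: ŷ = -2.1 + 0.5·100 = 47.9; r = 46.9 − 47.9 = -1
|r| > 1.5: x=50 (|r|=2), x=70 (|r|=2) → 2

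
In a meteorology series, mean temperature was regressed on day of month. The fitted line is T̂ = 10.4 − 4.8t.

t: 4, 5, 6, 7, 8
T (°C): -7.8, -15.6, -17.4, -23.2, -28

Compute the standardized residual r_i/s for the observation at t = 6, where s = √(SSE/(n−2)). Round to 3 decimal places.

t=4: T̂ = 10.4 − 4.8·4 = -8.8; r = -7.8 − (-8.8) = 1
t=5: T̂ = 10.4 − 4.8·5 = -13.6; r = -15.6 − (-13.6) = -2
t=6: T̂ = 10.4 − 4.8·6 = -18.4; r = -17.4 − (-18.4) = 1
t=7: T̂ = 10.4 − 4.8·7 = -23.2; r = -23.2 − (-23.2) = 0
t=8: T̂ = 10.4 − 4.8·8 = -28; r = -28 − (-28) = 0
SSE = 1 + 4 + 1 + 0 + 0 = 6
s = √(6/3) = 1.41421
r/s = 1 / 1.41421 = 0.707

0.707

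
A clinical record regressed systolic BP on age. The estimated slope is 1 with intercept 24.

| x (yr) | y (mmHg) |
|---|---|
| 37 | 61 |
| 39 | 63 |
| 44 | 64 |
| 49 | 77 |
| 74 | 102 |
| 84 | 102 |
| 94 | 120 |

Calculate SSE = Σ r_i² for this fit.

SSE = 88

x=37: ŷ = 24 + 37 = 61; r = 61 − 61 = 0
x=39: ŷ = 24 + 39 = 63; r = 63 − 63 = 0
x=44: ŷ = 24 + 44 = 68; r = 64 − 68 = -4
x=49: ŷ = 24 + 49 = 73; r = 77 − 73 = 4
x=74: ŷ = 24 + 74 = 98; r = 102 − 98 = 4
x=84: ŷ = 24 + 84 = 108; r = 102 − 108 = -6
x=94: ŷ = 24 + 94 = 118; r = 120 − 118 = 2
SSE = 0 + 0 + 16 + 16 + 16 + 36 + 4 = 88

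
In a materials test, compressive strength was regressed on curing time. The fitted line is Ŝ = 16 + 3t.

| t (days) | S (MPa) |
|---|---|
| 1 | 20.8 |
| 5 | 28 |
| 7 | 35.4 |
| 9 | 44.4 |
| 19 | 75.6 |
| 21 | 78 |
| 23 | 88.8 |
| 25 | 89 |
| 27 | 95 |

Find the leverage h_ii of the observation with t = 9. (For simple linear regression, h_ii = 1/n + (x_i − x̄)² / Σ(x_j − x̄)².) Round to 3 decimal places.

t̄ = (1 + 5 + 7 + 9 + 19 + 21 + 23 + 25 + 27)/9 = 15.2222
Σ(t − t̄)² = 202.272 + 104.494 + 67.6049 + 38.716 + 14.2716 + 33.3827 + 60.4938 + 95.6049 + 138.716 = 755.556
h = 1/9 + (-6.22222)²/755.556 = 0.111111 + 0.0512418 = 0.162

h = 0.162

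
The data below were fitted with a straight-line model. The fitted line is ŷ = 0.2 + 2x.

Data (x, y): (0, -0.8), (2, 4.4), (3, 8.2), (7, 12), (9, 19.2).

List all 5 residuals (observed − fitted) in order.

-1, 0.2, 2, -2.2, 1

x=0: ŷ = 0.2 + 2·0 = 0.2; r = -0.8 − 0.2 = -1
x=2: ŷ = 0.2 + 2·2 = 4.2; r = 4.4 − 4.2 = 0.2
x=3: ŷ = 0.2 + 2·3 = 6.2; r = 8.2 − 6.2 = 2
x=7: ŷ = 0.2 + 2·7 = 14.2; r = 12 − 14.2 = -2.2
x=9: ŷ = 0.2 + 2·9 = 18.2; r = 19.2 − 18.2 = 1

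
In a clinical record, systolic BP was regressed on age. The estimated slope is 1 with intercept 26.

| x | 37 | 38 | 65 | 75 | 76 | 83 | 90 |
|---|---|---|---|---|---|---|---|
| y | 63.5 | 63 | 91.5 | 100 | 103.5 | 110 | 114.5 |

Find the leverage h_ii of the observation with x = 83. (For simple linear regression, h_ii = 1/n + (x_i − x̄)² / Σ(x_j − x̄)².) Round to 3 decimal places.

x̄ = (37 + 38 + 65 + 75 + 76 + 83 + 90)/7 = 66.2857
Σ(x − x̄)² = 857.653 + 800.082 + 1.65306 + 75.9388 + 94.3673 + 279.367 + 562.367 = 2671.43
h = 1/7 + (16.7143)²/2671.43 = 0.142857 + 0.104576 = 0.247

h = 0.247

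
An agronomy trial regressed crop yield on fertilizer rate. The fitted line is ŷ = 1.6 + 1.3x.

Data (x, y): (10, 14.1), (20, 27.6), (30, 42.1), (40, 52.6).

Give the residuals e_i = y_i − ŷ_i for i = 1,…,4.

x=10: ŷ = 1.6 + 1.3·10 = 14.6; e = 14.1 − 14.6 = -0.5
x=20: ŷ = 1.6 + 1.3·20 = 27.6; e = 27.6 − 27.6 = 0
x=30: ŷ = 1.6 + 1.3·30 = 40.6; e = 42.1 − 40.6 = 1.5
x=40: ŷ = 1.6 + 1.3·40 = 53.6; e = 52.6 − 53.6 = -1

-0.5, 0, 1.5, -1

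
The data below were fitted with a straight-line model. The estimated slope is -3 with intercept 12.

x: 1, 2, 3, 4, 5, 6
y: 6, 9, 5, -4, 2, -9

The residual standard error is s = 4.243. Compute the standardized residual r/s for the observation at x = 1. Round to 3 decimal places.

ŷ = 12 − 3·1 = 9
r = 6 − 9 = -3
r/s = -3 / 4.243 = -0.707

-0.707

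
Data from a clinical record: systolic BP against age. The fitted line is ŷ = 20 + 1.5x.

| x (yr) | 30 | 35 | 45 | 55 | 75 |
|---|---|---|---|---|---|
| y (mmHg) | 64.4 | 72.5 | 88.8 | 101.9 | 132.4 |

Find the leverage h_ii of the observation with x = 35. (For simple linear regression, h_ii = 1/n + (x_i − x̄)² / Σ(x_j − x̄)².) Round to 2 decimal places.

h = 0.33

x̄ = (30 + 35 + 45 + 55 + 75)/5 = 48
Σ(x − x̄)² = 324 + 169 + 9 + 49 + 729 = 1280
h = 1/5 + (-13)²/1280 = 0.2 + 0.132031 = 0.33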